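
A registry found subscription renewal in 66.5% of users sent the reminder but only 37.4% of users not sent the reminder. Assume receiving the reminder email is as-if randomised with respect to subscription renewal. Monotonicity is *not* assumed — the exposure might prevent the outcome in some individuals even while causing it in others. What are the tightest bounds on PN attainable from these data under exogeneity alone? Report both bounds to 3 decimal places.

p₁ = 0.665, p₀ = 0.374.
Under exogeneity alone the bounds on PN are max{0,(p₁−p₀)/p₁} ≤ PN ≤ min{1,(1−p₀)/p₁}.
  lower = (p₁ − p₀)/p₁ = 0.291 / 0.665 ≈ 0.4376
  upper = min{1, (1 − p₀)/p₁} = 0.626 / 0.665 ≈ 0.9414

0.438 ≤ PN ≤ 0.941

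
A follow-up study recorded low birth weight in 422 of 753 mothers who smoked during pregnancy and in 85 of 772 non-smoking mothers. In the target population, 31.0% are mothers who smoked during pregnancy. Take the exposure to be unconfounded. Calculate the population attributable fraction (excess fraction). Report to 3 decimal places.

PAF ≈ 0.559

p₁ = P(outcome | exposed) = 422/753 = 0.56042
p₀ = P(outcome | unexposed) = 85/772 = 0.1101
Overall risk P(Y=1) = π·p₁ + (1−π)·p₀ = 0.31×0.56042 + 0.69×0.1101 = 0.2497.
Under exogeneity, PAF = [P(Y=1) − p₀] / P(Y=1).
PAF = (0.2497 − 0.1101) / 0.2497 ≈ 0.5591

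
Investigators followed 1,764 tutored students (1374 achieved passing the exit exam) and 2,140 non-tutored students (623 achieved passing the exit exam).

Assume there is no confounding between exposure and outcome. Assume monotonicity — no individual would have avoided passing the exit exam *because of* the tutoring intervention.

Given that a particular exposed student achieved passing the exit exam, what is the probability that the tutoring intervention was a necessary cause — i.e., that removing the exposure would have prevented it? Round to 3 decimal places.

PN ≈ 0.626

p₁ = P(outcome | exposed) = 1374/1764 = 0.77891
p₀ = P(outcome | unexposed) = 623/2140 = 0.29112
Under exogeneity and monotonicity, PN = (p₁ − p₀) / p₁.
PN = (0.77891 − 0.29112) / 0.77891 = 0.48779 / 0.77891 ≈ 0.6262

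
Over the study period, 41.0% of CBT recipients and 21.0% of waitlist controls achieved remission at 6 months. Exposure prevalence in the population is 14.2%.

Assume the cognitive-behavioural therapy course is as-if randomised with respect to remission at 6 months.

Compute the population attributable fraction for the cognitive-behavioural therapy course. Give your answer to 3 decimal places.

p₁ = 0.41, p₀ = 0.21.
Overall risk P(Y=1) = π·p₁ + (1−π)·p₀ = 0.142×0.41 + 0.858×0.21 = 0.2384.
Under exogeneity, PAF = [P(Y=1) − p₀] / P(Y=1).
PAF = (0.2384 − 0.21) / 0.2384 ≈ 0.1191

PAF ≈ 0.119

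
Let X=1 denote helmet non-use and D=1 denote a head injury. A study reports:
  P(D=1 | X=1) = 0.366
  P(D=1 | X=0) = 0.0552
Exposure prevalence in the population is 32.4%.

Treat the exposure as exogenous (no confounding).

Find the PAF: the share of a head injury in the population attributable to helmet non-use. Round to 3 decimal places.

PAF ≈ 0.646

Let p₁ = 0.366, p₀ = 0.0552.
Overall risk P(Y=1) = π·p₁ + (1−π)·p₀ = 0.324×0.366 + 0.676×0.0552 = 0.1559.
Under exogeneity, PAF = [P(Y=1) − p₀] / P(Y=1).
PAF = (0.1559 − 0.0552) / 0.1559 ≈ 0.6459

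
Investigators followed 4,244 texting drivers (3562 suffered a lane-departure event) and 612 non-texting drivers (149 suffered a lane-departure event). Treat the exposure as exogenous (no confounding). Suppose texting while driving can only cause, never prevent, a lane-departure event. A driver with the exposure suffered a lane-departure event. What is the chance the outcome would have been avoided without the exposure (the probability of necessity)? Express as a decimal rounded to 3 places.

PN ≈ 0.710

p₁ = P(outcome | exposed) = 3562/4244 = 0.8393
p₀ = P(outcome | unexposed) = 149/612 = 0.24346
Under exogeneity and monotonicity, PN = (p₁ − p₀) / p₁.
PN = (0.8393 − 0.24346) / 0.8393 = 0.59584 / 0.8393 ≈ 0.7099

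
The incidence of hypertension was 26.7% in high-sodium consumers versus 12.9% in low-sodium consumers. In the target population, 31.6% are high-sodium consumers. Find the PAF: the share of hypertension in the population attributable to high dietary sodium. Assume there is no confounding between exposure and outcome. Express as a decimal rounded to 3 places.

p₁ = 0.267, p₀ = 0.129.
Overall risk P(Y=1) = π·p₁ + (1−π)·p₀ = 0.316×0.267 + 0.684×0.129 = 0.17261.
Under exogeneity, PAF = [P(Y=1) − p₀] / P(Y=1).
PAF = (0.17261 − 0.129) / 0.17261 ≈ 0.2526

PAF ≈ 0.253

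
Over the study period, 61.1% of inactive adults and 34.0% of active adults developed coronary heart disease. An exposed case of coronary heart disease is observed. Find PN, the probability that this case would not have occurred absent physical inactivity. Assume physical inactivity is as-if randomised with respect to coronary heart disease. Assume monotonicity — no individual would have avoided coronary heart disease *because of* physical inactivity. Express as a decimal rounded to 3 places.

PN ≈ 0.444

p₁ = 0.611, p₀ = 0.34.
Under exogeneity and monotonicity, PN = (p₁ − p₀) / p₁.
PN = (0.611 − 0.34) / 0.611 = 0.271 / 0.611 ≈ 0.4435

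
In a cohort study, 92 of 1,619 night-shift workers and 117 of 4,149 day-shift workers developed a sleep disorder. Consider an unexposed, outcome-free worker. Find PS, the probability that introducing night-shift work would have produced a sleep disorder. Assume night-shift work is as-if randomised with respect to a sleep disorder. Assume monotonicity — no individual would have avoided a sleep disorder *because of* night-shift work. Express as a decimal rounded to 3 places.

PS ≈ 0.029

p₁ = P(outcome | exposed) = 92/1619 = 0.056825
p₀ = P(outcome | unexposed) = 117/4149 = 0.0282
Under exogeneity and monotonicity, PS = (p₁ − p₀) / (1 − p₀).
PS = (0.056825 − 0.0282) / (1 − 0.0282) = 0.028626 / 0.9718 ≈ 0.0295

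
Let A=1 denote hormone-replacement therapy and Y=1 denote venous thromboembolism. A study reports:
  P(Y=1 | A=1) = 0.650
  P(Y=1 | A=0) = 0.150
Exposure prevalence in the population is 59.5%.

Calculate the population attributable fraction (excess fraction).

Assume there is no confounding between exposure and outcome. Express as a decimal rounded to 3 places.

Let p₁ = 0.65, p₀ = 0.15.
Overall risk P(Y=1) = π·p₁ + (1−π)·p₀ = 0.595×0.65 + 0.405×0.15 = 0.4475.
Under exogeneity, PAF = [P(Y=1) − p₀] / P(Y=1).
PAF = (0.4475 − 0.15) / 0.4475 ≈ 0.6648

PAF ≈ 0.665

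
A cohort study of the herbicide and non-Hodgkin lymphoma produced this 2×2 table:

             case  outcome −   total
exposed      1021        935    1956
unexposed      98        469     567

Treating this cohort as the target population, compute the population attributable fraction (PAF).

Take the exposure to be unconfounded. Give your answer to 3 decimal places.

p₁ = P(outcome | exposed) = 1021/1956 = 0.52198
p₀ = P(outcome | unexposed) = 98/567 = 0.17284
Exposure prevalence π = 1956/2523 = 0.77527; overall risk P(Y=1) = 0.44352.
Under exogeneity, PAF = [P(Y=1) − p₀]/P(Y=1).
PAF = (0.44352 − 0.17284) / 0.44352 ≈ 0.6103

PAF ≈ 0.610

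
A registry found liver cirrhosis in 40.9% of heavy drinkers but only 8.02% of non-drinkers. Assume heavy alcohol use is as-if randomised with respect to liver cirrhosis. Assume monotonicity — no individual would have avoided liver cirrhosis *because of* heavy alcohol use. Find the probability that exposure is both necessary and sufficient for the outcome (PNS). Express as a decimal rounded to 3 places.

p₁ = 0.409, p₀ = 0.0802.
Under exogeneity and monotonicity, PNS = p₁ − p₀.
PNS = 0.409 − 0.0802 = 0.3288

PNS ≈ 0.329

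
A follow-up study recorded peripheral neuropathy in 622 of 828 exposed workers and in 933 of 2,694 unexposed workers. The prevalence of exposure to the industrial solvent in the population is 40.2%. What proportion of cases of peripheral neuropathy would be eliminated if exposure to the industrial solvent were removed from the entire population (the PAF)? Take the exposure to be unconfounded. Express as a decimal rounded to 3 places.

p₁ = P(outcome | exposed) = 622/828 = 0.75121
p₀ = P(outcome | unexposed) = 933/2694 = 0.34633
Overall risk P(Y=1) = π·p₁ + (1−π)·p₀ = 0.402×0.75121 + 0.598×0.34633 = 0.50909.
Under exogeneity, PAF = [P(Y=1) − p₀] / P(Y=1).
PAF = (0.50909 − 0.34633) / 0.50909 ≈ 0.3197

PAF ≈ 0.320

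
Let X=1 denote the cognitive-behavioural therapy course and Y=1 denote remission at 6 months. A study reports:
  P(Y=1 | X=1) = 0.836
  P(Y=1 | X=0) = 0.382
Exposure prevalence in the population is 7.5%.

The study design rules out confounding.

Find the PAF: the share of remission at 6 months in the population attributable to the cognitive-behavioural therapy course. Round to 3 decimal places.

Let p₁ = 0.836, p₀ = 0.382.
Overall risk P(Y=1) = π·p₁ + (1−π)·p₀ = 0.075×0.836 + 0.925×0.382 = 0.41605.
Under exogeneity, PAF = [P(Y=1) − p₀] / P(Y=1).
PAF = (0.41605 − 0.382) / 0.41605 ≈ 0.0818

PAF ≈ 0.082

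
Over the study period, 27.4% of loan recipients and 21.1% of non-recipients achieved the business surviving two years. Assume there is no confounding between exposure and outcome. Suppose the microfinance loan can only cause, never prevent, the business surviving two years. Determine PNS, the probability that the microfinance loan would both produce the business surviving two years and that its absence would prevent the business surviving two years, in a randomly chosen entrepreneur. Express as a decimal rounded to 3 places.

p₁ = 0.274, p₀ = 0.211.
Under exogeneity and monotonicity, PNS = p₁ − p₀.
PNS = 0.274 − 0.211 = 0.063

PNS ≈ 0.063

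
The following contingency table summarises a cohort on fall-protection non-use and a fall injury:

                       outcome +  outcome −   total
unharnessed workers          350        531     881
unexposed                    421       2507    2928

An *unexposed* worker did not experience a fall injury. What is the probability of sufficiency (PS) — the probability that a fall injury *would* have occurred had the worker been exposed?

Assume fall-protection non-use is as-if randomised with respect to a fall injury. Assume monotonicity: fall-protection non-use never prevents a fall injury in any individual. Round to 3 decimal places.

PS ≈ 0.296

p₁ = P(outcome | exposed) = 350/881 = 0.39728
p₀ = P(outcome | unexposed) = 421/2928 = 0.14378
Under exogeneity and monotonicity, PS = (p₁ − p₀)/(1 − p₀).
PS = (0.39728 − 0.14378) / 0.85622 ≈ 0.2961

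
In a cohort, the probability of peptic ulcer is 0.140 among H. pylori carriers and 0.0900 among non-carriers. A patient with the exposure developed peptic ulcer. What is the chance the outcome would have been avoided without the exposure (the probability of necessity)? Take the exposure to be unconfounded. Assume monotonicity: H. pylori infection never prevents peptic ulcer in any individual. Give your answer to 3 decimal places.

PN ≈ 0.357

Let p₁ = 0.14, p₀ = 0.09.
Under exogeneity and monotonicity, PN = (p₁ − p₀) / p₁.
PN = (0.14 − 0.09) / 0.14 = 0.05 / 0.14 ≈ 0.3571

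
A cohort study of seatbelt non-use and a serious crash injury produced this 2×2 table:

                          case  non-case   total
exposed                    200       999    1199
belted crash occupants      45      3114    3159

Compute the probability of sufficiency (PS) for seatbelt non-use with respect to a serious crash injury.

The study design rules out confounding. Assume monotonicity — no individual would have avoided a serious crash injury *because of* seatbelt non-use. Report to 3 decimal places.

p₁ = P(outcome | exposed) = 200/1199 = 0.16681
p₀ = P(outcome | unexposed) = 45/3159 = 0.014245
Under exogeneity and monotonicity, PS = (p₁ − p₀)/(1 − p₀).
PS = (0.16681 − 0.014245) / 0.98575 ≈ 0.1548

PS ≈ 0.155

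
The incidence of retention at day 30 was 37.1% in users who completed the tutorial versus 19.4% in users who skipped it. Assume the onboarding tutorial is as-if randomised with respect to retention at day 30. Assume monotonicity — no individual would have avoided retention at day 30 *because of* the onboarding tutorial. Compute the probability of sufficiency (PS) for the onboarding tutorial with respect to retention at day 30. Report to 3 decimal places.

PS ≈ 0.220

p₁ = 0.371, p₀ = 0.194.
Under exogeneity and monotonicity, PS = (p₁ − p₀) / (1 − p₀).
PS = (0.371 − 0.194) / (1 − 0.194) = 0.177 / 0.806 ≈ 0.2196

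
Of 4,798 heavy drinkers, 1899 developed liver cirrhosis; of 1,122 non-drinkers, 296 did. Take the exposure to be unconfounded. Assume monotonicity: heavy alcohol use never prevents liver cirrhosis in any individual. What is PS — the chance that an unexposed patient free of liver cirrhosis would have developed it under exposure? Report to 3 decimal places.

PS ≈ 0.179

p₁ = P(outcome | exposed) = 1899/4798 = 0.39579
p₀ = P(outcome | unexposed) = 296/1122 = 0.26381
Under exogeneity and monotonicity, PS = (p₁ − p₀) / (1 − p₀).
PS = (0.39579 − 0.26381) / (1 − 0.26381) = 0.13198 / 0.73619 ≈ 0.1793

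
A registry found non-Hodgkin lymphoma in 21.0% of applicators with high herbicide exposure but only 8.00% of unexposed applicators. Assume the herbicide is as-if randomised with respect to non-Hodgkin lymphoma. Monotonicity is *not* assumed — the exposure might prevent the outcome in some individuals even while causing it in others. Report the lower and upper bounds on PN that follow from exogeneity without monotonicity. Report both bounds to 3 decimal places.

p₁ = 0.21, p₀ = 0.08.
Under exogeneity alone the bounds on PN are max{0,(p₁−p₀)/p₁} ≤ PN ≤ min{1,(1−p₀)/p₁}.
  lower = (p₁ − p₀)/p₁ = 0.13 / 0.21 ≈ 0.6190
  upper = min{1, (1 − p₀)/p₁} = 0.92 / 0.21 ≈ 4.3810 → capped at 1

0.619 ≤ PN ≤ 1.000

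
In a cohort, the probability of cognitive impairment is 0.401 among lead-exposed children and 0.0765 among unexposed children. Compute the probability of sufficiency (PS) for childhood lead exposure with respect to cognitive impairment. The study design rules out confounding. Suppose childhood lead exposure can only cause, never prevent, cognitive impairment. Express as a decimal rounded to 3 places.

PS ≈ 0.351

Let p₁ = 0.401, p₀ = 0.0765.
Under exogeneity and monotonicity, PS = (p₁ − p₀) / (1 − p₀).
PS = (0.401 − 0.0765) / (1 − 0.0765) = 0.3245 / 0.9235 ≈ 0.3514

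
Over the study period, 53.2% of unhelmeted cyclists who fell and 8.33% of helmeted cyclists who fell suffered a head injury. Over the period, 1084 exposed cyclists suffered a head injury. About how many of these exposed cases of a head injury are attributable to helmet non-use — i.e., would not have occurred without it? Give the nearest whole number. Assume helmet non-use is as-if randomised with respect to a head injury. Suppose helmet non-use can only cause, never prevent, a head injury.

about 914 cases

p₁ = 0.532, p₀ = 0.0833.
PN = (p₁ − p₀)/p₁ = (0.532 − 0.0833) / 0.532 ≈ 0.84342.
Attributable cases ≈ PN × (exposed cases) = 0.84342 × 1084 ≈ 914.27.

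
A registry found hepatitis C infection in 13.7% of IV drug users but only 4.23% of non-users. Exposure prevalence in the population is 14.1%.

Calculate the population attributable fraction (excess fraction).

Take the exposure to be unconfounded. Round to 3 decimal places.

PAF ≈ 0.240

p₁ = 0.137, p₀ = 0.0423.
Overall risk P(Y=1) = π·p₁ + (1−π)·p₀ = 0.141×0.137 + 0.859×0.0423 = 0.055653.
Under exogeneity, PAF = [P(Y=1) − p₀] / P(Y=1).
PAF = (0.055653 − 0.0423) / 0.055653 ≈ 0.2399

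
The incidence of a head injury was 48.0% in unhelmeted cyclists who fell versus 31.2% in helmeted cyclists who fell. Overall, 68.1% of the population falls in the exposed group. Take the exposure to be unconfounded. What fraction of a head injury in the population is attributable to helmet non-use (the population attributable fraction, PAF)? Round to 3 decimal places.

PAF ≈ 0.268

p₁ = 0.48, p₀ = 0.312.
Overall risk P(Y=1) = π·p₁ + (1−π)·p₀ = 0.681×0.48 + 0.319×0.312 = 0.42641.
Under exogeneity, PAF = [P(Y=1) − p₀] / P(Y=1).
PAF = (0.42641 − 0.312) / 0.42641 ≈ 0.2683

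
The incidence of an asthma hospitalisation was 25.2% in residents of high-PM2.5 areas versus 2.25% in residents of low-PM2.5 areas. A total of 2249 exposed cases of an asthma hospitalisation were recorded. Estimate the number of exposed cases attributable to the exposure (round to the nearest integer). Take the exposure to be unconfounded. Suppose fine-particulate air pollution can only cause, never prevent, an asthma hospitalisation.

p₁ = 0.252, p₀ = 0.0225.
PN = (p₁ − p₀)/p₁ = (0.252 − 0.0225) / 0.252 ≈ 0.91071.
Attributable cases ≈ PN × (exposed cases) = 0.91071 × 2249 ≈ 2048.20.

about 2048 cases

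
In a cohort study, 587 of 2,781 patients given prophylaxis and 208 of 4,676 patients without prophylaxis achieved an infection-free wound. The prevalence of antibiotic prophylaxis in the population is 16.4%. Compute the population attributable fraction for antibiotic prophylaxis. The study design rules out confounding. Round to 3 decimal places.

p₁ = P(outcome | exposed) = 587/2781 = 0.21108
p₀ = P(outcome | unexposed) = 208/4676 = 0.044482
Overall risk P(Y=1) = π·p₁ + (1−π)·p₀ = 0.164×0.21108 + 0.836×0.044482 = 0.071804.
Under exogeneity, PAF = [P(Y=1) − p₀] / P(Y=1).
PAF = (0.071804 − 0.044482) / 0.071804 ≈ 0.3805

PAF ≈ 0.380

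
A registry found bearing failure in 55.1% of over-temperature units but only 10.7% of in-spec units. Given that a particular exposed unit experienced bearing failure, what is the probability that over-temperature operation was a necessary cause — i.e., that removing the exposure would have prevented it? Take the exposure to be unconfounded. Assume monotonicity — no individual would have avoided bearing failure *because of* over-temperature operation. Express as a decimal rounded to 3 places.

p₁ = 0.551, p₀ = 0.107.
Under exogeneity and monotonicity, PN = (p₁ − p₀) / p₁.
PN = (0.551 − 0.107) / 0.551 = 0.444 / 0.551 ≈ 0.8058

PN ≈ 0.806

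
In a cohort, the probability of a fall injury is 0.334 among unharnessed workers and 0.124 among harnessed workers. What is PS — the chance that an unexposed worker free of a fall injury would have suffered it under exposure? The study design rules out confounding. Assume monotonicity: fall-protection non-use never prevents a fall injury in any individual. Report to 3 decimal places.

PS ≈ 0.240

Let p₁ = 0.334, p₀ = 0.124.
Under exogeneity and monotonicity, PS = (p₁ − p₀) / (1 − p₀).
PS = (0.334 − 0.124) / (1 − 0.124) = 0.21 / 0.876 ≈ 0.2397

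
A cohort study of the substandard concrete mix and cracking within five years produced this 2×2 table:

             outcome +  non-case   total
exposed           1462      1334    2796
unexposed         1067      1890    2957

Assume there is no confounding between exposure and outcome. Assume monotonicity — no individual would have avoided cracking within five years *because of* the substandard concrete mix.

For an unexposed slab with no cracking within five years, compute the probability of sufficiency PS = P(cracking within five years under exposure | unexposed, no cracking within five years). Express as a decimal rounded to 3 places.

p₁ = P(outcome | exposed) = 1462/2796 = 0.52289
p₀ = P(outcome | unexposed) = 1067/2957 = 0.36084
Under exogeneity and monotonicity, PS = (p₁ − p₀) / (1 − p₀).
PS = (0.52289 − 0.36084) / (1 − 0.36084) = 0.16205 / 0.63916 ≈ 0.2535

PS ≈ 0.254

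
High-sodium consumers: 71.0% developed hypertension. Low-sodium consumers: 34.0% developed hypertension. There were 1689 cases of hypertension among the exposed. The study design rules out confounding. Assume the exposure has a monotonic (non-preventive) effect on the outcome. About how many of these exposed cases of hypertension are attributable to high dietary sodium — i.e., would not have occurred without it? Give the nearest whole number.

p₁ = 0.71, p₀ = 0.34.
PN = (p₁ − p₀)/p₁ = (0.71 − 0.34) / 0.71 ≈ 0.52113.
Attributable cases ≈ PN × (exposed cases) = 0.52113 × 1689 ≈ 880.18.

about 880 cases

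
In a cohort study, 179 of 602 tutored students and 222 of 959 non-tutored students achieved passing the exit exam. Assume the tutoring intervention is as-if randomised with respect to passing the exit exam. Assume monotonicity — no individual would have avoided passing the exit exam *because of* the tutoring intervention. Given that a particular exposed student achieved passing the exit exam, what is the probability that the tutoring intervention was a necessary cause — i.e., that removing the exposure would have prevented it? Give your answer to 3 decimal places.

p₁ = P(outcome | exposed) = 179/602 = 0.29734
p₀ = P(outcome | unexposed) = 222/959 = 0.23149
Under exogeneity and monotonicity, PN = (p₁ − p₀) / p₁.
PN = (0.29734 − 0.23149) / 0.29734 = 0.065851 / 0.29734 ≈ 0.2215

PN ≈ 0.221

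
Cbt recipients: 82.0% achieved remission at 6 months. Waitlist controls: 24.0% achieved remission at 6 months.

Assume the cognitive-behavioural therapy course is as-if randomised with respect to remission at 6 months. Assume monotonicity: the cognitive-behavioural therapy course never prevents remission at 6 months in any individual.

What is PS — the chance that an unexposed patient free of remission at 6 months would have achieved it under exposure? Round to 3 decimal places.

p₁ = 0.82, p₀ = 0.24.
Under exogeneity and monotonicity, PS = (p₁ − p₀) / (1 − p₀).
PS = (0.82 − 0.24) / (1 − 0.24) = 0.58 / 0.76 ≈ 0.7632

PS ≈ 0.763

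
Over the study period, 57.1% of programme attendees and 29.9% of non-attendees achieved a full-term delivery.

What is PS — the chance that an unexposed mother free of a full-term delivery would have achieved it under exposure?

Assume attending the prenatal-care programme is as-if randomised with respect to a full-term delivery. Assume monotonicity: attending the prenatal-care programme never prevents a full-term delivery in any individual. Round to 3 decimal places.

PS ≈ 0.388

p₁ = 0.571, p₀ = 0.299.
Under exogeneity and monotonicity, PS = (p₁ − p₀) / (1 − p₀).
PS = (0.571 − 0.299) / (1 − 0.299) = 0.272 / 0.701 ≈ 0.3880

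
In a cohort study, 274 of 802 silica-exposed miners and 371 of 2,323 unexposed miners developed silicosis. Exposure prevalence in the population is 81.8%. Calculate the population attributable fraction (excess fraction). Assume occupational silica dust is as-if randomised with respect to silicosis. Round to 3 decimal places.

p₁ = P(outcome | exposed) = 274/802 = 0.34165
p₀ = P(outcome | unexposed) = 371/2323 = 0.15971
Overall risk P(Y=1) = π·p₁ + (1−π)·p₀ = 0.818×0.34165 + 0.182×0.15971 = 0.30853.
Under exogeneity, PAF = [P(Y=1) − p₀] / P(Y=1).
PAF = (0.30853 − 0.15971) / 0.30853 ≈ 0.4824

PAF ≈ 0.482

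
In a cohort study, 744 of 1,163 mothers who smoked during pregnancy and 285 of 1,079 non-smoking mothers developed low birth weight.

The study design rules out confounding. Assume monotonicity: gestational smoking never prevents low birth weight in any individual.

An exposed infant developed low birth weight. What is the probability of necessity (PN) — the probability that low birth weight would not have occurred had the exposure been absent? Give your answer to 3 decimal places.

p₁ = P(outcome | exposed) = 744/1163 = 0.63972
p₀ = P(outcome | unexposed) = 285/1079 = 0.26413
Under exogeneity and monotonicity, PN = (p₁ − p₀) / p₁.
PN = (0.63972 − 0.26413) / 0.63972 = 0.37559 / 0.63972 ≈ 0.5871

PN ≈ 0.587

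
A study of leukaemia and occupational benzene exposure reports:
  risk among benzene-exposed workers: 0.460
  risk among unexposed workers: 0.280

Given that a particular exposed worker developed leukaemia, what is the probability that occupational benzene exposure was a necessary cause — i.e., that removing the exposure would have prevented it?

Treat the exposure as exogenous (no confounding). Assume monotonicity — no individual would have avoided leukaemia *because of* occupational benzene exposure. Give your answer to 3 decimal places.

Let p₁ = 0.46, p₀ = 0.28.
Under exogeneity and monotonicity, PN = (p₁ − p₀) / p₁.
PN = (0.46 − 0.28) / 0.46 = 0.18 / 0.46 ≈ 0.3913

PN ≈ 0.391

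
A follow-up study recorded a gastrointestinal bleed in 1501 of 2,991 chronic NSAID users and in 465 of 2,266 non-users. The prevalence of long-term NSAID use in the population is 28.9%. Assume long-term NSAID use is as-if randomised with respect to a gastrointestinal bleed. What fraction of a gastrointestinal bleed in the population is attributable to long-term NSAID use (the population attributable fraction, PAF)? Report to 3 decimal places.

PAF ≈ 0.295

p₁ = P(outcome | exposed) = 1501/2991 = 0.50184
p₀ = P(outcome | unexposed) = 465/2266 = 0.20521
Overall risk P(Y=1) = π·p₁ + (1−π)·p₀ = 0.289×0.50184 + 0.711×0.20521 = 0.29093.
Under exogeneity, PAF = [P(Y=1) − p₀] / P(Y=1).
PAF = (0.29093 − 0.20521) / 0.29093 ≈ 0.2947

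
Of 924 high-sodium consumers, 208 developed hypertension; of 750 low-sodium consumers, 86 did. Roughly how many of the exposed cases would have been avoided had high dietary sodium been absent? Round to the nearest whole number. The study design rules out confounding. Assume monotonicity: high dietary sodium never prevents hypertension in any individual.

p₁ = P(outcome | exposed) = 208/924 = 0.22511
p₀ = P(outcome | unexposed) = 86/750 = 0.11467
PN = (p₁ − p₀)/p₁ = (0.22511 − 0.11467) / 0.22511 ≈ 0.49062.
Attributable cases ≈ PN × (exposed cases) = 0.49062 × 208 ≈ 102.05.

about 102 cases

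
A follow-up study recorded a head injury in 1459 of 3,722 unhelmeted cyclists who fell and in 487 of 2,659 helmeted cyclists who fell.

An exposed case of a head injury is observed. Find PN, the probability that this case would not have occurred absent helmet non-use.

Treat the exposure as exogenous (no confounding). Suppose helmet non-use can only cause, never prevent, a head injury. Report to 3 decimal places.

p₁ = P(outcome | exposed) = 1459/3722 = 0.39199
p₀ = P(outcome | unexposed) = 487/2659 = 0.18315
Under exogeneity and monotonicity, PN = (p₁ − p₀) / p₁.
PN = (0.39199 − 0.18315) / 0.39199 = 0.20884 / 0.39199 ≈ 0.5328

PN ≈ 0.533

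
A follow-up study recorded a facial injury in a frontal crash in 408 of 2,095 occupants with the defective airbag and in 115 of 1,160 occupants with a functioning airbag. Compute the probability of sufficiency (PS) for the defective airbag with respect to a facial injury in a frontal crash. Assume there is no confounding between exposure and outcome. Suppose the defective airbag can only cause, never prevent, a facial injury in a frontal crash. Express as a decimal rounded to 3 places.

PS ≈ 0.106

p₁ = P(outcome | exposed) = 408/2095 = 0.19475
p₀ = P(outcome | unexposed) = 115/1160 = 0.099138
Under exogeneity and monotonicity, PS = (p₁ − p₀) / (1 − p₀).
PS = (0.19475 − 0.099138) / (1 − 0.099138) = 0.095611 / 0.90086 ≈ 0.1061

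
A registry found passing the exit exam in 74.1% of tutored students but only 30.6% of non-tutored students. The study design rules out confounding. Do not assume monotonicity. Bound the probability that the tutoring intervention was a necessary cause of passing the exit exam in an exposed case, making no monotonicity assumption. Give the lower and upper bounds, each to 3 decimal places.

0.587 ≤ PN ≤ 0.937

p₁ = 0.741, p₀ = 0.306.
Under exogeneity alone the bounds on PN are max{0,(p₁−p₀)/p₁} ≤ PN ≤ min{1,(1−p₀)/p₁}.
  lower = (p₁ − p₀)/p₁ = 0.435 / 0.741 ≈ 0.5870
  upper = min{1, (1 − p₀)/p₁} = 0.694 / 0.741 ≈ 0.9366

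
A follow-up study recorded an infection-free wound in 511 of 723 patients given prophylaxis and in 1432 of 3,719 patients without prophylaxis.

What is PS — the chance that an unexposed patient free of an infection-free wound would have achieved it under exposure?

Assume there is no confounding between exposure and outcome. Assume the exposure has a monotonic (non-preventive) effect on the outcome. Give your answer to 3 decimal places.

PS ≈ 0.523

p₁ = P(outcome | exposed) = 511/723 = 0.70678
p₀ = P(outcome | unexposed) = 1432/3719 = 0.38505
Under exogeneity and monotonicity, PS = (p₁ − p₀) / (1 − p₀).
PS = (0.70678 − 0.38505) / (1 − 0.38505) = 0.32173 / 0.61495 ≈ 0.5232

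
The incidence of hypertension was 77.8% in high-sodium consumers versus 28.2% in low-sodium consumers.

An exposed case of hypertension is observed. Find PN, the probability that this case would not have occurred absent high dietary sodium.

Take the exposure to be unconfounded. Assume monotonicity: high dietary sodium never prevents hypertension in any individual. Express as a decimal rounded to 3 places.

PN ≈ 0.638

p₁ = 0.778, p₀ = 0.282.
Under exogeneity and monotonicity, PN = (p₁ − p₀) / p₁.
PN = (0.778 − 0.282) / 0.778 = 0.496 / 0.778 ≈ 0.6375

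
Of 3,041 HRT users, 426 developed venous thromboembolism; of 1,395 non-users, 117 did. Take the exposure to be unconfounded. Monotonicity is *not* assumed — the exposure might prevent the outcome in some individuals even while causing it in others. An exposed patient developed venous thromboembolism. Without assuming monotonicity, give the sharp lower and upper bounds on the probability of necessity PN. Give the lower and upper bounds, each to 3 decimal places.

0.401 ≤ PN ≤ 1.000

p₁ = P(outcome | exposed) = 426/3041 = 0.14009
p₀ = P(outcome | unexposed) = 117/1395 = 0.083871
Under exogeneity alone the bounds on PN are max{0,(p₁−p₀)/p₁} ≤ PN ≤ min{1,(1−p₀)/p₁}.
  lower = (p₁ − p₀)/p₁ = 0.056215 / 0.14009 ≈ 0.4013
  upper = min{1, (1 − p₀)/p₁} = 0.91613 / 0.14009 ≈ 6.5398 → capped at 1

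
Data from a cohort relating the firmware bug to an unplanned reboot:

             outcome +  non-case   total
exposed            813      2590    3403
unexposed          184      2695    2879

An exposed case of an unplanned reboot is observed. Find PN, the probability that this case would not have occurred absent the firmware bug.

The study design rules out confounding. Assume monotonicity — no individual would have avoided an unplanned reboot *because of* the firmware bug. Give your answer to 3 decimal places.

PN ≈ 0.732

p₁ = P(outcome | exposed) = 813/3403 = 0.23891
p₀ = P(outcome | unexposed) = 184/2879 = 0.063911
Under exogeneity and monotonicity, PN = (p₁ − p₀) / p₁.
PN = (0.23891 − 0.063911) / 0.23891 = 0.175 / 0.23891 ≈ 0.7325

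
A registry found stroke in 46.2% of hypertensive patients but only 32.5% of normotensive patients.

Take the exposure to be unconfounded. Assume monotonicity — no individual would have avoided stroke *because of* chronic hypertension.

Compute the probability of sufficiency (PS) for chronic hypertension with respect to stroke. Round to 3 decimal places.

PS ≈ 0.203

p₁ = 0.462, p₀ = 0.325.
Under exogeneity and monotonicity, PS = (p₁ − p₀) / (1 − p₀).
PS = (0.462 − 0.325) / (1 − 0.325) = 0.137 / 0.675 ≈ 0.2030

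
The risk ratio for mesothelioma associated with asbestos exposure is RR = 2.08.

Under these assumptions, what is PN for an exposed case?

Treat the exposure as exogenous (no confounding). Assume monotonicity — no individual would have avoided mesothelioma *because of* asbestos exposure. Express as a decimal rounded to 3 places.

PN ≈ 0.519

Under exogeneity and monotonicity, PN = (RR − 1) / RR = 1 − 1/RR.
PN = (2.08 − 1) / 2.08 = 1.08 / 2.08 ≈ 0.5192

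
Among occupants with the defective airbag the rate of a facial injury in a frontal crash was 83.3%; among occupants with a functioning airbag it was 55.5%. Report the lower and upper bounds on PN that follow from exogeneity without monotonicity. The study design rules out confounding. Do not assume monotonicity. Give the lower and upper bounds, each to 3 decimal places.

0.334 ≤ PN ≤ 0.534

p₁ = 0.833, p₀ = 0.555.
Under exogeneity alone the bounds on PN are max{0,(p₁−p₀)/p₁} ≤ PN ≤ min{1,(1−p₀)/p₁}.
  lower = (p₁ − p₀)/p₁ = 0.278 / 0.833 ≈ 0.3337
  upper = min{1, (1 − p₀)/p₁} = 0.445 / 0.833 ≈ 0.5342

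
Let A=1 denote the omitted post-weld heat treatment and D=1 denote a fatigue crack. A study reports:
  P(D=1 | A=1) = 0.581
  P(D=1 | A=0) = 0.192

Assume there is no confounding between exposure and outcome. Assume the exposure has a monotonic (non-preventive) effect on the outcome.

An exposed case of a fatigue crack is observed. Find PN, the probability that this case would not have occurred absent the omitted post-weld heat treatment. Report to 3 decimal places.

Let p₁ = 0.581, p₀ = 0.192.
Under exogeneity and monotonicity, PN = (p₁ − p₀) / p₁.
PN = (0.581 − 0.192) / 0.581 = 0.389 / 0.581 ≈ 0.6695

PN ≈ 0.670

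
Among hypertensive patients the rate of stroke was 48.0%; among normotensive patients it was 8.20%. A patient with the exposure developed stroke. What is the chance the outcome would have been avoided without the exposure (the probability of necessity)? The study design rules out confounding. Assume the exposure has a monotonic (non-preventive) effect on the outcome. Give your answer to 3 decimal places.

p₁ = 0.48, p₀ = 0.082.
Under exogeneity and monotonicity, PN = (p₁ − p₀) / p₁.
PN = (0.48 − 0.082) / 0.48 = 0.398 / 0.48 ≈ 0.8292

PN ≈ 0.829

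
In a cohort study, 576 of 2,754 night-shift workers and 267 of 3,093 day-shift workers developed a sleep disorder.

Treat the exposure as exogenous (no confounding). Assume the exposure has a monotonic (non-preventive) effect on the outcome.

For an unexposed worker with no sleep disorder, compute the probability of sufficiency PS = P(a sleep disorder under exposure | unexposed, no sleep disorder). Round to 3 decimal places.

p₁ = P(outcome | exposed) = 576/2754 = 0.20915
p₀ = P(outcome | unexposed) = 267/3093 = 0.086324
Under exogeneity and monotonicity, PS = (p₁ − p₀) / (1 − p₀).
PS = (0.20915 − 0.086324) / (1 − 0.086324) = 0.12283 / 0.91368 ≈ 0.1344

PS ≈ 0.134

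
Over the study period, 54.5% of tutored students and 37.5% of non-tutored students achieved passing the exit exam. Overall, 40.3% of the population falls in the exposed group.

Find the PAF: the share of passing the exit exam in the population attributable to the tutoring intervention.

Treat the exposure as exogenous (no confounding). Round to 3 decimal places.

p₁ = 0.545, p₀ = 0.375.
Overall risk P(Y=1) = π·p₁ + (1−π)·p₀ = 0.403×0.545 + 0.597×0.375 = 0.44351.
Under exogeneity, PAF = [P(Y=1) − p₀] / P(Y=1).
PAF = (0.44351 − 0.375) / 0.44351 ≈ 0.1545

PAF ≈ 0.154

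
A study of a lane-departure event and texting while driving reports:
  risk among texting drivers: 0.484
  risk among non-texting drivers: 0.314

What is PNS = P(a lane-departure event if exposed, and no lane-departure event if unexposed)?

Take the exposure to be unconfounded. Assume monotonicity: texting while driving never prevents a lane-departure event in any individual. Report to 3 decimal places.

Let p₁ = 0.484, p₀ = 0.314.
Under exogeneity and monotonicity, PNS = p₁ − p₀.
PNS = 0.484 − 0.314 = 0.17

PNS ≈ 0.170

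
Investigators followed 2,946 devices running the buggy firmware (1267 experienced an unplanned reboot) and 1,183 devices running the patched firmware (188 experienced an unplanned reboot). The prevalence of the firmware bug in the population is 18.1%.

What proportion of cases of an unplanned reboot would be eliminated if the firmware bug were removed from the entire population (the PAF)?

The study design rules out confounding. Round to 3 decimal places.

p₁ = P(outcome | exposed) = 1267/2946 = 0.43007
p₀ = P(outcome | unexposed) = 188/1183 = 0.15892
Overall risk P(Y=1) = π·p₁ + (1−π)·p₀ = 0.181×0.43007 + 0.819×0.15892 = 0.208.
Under exogeneity, PAF = [P(Y=1) − p₀] / P(Y=1).
PAF = (0.208 − 0.15892) / 0.208 ≈ 0.2360

PAF ≈ 0.236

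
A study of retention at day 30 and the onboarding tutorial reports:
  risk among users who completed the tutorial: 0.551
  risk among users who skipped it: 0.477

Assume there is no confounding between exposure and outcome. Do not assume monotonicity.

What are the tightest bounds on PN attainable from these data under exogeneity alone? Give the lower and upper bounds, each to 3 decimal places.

0.134 ≤ PN ≤ 0.949

Let p₁ = 0.551, p₀ = 0.477.
Under exogeneity alone the bounds on PN are max{0,(p₁−p₀)/p₁} ≤ PN ≤ min{1,(1−p₀)/p₁}.
  lower = (p₁ − p₀)/p₁ = 0.074 / 0.551 ≈ 0.1343
  upper = min{1, (1 − p₀)/p₁} = 0.523 / 0.551 ≈ 0.9492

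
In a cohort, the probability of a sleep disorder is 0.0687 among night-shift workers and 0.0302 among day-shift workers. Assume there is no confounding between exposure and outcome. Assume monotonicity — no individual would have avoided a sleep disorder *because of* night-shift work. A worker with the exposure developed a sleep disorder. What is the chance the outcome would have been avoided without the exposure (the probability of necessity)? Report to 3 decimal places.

PN ≈ 0.560

Let p₁ = 0.0687, p₀ = 0.0302.
Under exogeneity and monotonicity, PN = (p₁ − p₀) / p₁.
PN = (0.0687 − 0.0302) / 0.0687 = 0.0385 / 0.0687 ≈ 0.5604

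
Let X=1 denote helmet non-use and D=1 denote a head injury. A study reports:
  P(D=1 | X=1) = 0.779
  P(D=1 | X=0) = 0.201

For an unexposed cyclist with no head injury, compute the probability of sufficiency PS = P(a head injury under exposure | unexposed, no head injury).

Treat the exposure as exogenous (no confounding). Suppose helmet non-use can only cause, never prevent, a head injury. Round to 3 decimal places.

PS ≈ 0.723

Let p₁ = 0.779, p₀ = 0.201.
Under exogeneity and monotonicity, PS = (p₁ − p₀) / (1 − p₀).
PS = (0.779 − 0.201) / (1 − 0.201) = 0.578 / 0.799 ≈ 0.7234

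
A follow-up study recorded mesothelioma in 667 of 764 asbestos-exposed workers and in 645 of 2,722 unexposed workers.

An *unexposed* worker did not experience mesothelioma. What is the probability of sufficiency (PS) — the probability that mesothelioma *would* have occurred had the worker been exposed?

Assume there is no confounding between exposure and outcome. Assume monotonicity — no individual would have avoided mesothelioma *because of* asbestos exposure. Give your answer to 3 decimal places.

PS ≈ 0.834

p₁ = P(outcome | exposed) = 667/764 = 0.87304
p₀ = P(outcome | unexposed) = 645/2722 = 0.23696
Under exogeneity and monotonicity, PS = (p₁ − p₀) / (1 − p₀).
PS = (0.87304 − 0.23696) / (1 − 0.23696) = 0.63608 / 0.76304 ≈ 0.8336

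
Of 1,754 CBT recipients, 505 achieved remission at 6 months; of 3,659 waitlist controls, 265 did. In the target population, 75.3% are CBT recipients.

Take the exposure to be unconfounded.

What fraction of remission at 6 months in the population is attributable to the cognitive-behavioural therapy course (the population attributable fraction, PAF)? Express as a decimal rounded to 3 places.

p₁ = P(outcome | exposed) = 505/1754 = 0.28791
p₀ = P(outcome | unexposed) = 265/3659 = 0.072424
Overall risk P(Y=1) = π·p₁ + (1−π)·p₀ = 0.753×0.28791 + 0.247×0.072424 = 0.23469.
Under exogeneity, PAF = [P(Y=1) − p₀] / P(Y=1).
PAF = (0.23469 − 0.072424) / 0.23469 ≈ 0.6914

PAF ≈ 0.691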